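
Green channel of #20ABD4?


Color: #20ABD4
R = 20 = 32
G = AB = 171
B = D4 = 212
Green = 171


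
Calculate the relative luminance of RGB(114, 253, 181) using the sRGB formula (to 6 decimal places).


Linearize each channel (sRGB transfer function): c = v/255; c_lin = c/12.92 if c ≤ 0.04045, else ((c+0.055)/1.055)^2.4
  R: 114/255 ≈ 0.447059 > 0.04045 → ((0.447059+0.055)/1.055)^2.4 ≈ 0.168269
  G: 253/255 ≈ 0.992157 > 0.04045 → ((0.992157+0.055)/1.055)^2.4 ≈ 0.982251
  B: 181/255 ≈ 0.709804 > 0.04045 → ((0.709804+0.055)/1.055)^2.4 ≈ 0.462077
R_lin = 0.168269, G_lin = 0.982251, B_lin = 0.462077
L = 0.2126×R + 0.7152×G + 0.0722×B
L = 0.2126×0.168269 + 0.7152×0.982251 + 0.0722×0.462077
L ≈ 0.771642


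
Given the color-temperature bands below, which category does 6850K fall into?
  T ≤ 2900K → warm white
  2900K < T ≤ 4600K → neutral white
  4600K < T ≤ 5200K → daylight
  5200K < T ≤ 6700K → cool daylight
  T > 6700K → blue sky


Temperature: 6850K
6850K > 6700K → blue sky
Classification: blue sky


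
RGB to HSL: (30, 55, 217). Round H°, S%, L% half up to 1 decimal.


Normalize: R'=30/255≈0.1176, G'=55/255≈0.2157, B'=217/255≈0.8510
Max=217/255, Min=30/255, Δ=Max-Min=187/255
L = (Max+Min)/2 = (217+30)/510 = 247/510 = 0.48431… → L = 48.4%
L ≤ 0.5 → S = Δ/(Max+Min) = 187/(217+30) = 187/247 = 0.75708… → S = 75.7%
(the 1/255 factors cancel in S and H, so raw channel differences can be used)
Max is B' → H = 60 × ((R-G)/Δ + 4) = 60 × ((30-55)/187 + 4)
  -25/187 + 4 = -0.1336… + 4 = 3.8663…
  H = 60 × 3.8663… = 231.978…° → H = 232.0°
= HSL(232.0°, 75.7%, 48.4%)


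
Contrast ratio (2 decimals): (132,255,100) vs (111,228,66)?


Linearize each sRGB channel c=v/255: c/12.92 if c ≤ 0.04045 else ((c+0.055)/1.055)^2.4
L = 0.2126×R_lin + 0.7152×G_lin + 0.0722×B_lin
Color 1 (132,255,100):
  R=132: 132/255≈0.5176 > 0.04045 → ((0.5176+0.055)/1.055)^2.4 ≈ 0.23074
  G=255: 255/255≈1.0000 > 0.04045 → ((1.0000+0.055)/1.055)^2.4 ≈ 1.00000
  B=100: 100/255≈0.3922 > 0.04045 → ((0.3922+0.055)/1.055)^2.4 ≈ 0.12744
  L1 = 0.2126×0.23074 + 0.7152×1.00000 + 0.0722×0.12744 ≈ 0.77346
Color 2 (111,228,66):
  R=111: 111/255≈0.4353 > 0.04045 → ((0.4353+0.055)/1.055)^2.4 ≈ 0.15896
  G=228: 228/255≈0.8941 > 0.04045 → ((0.8941+0.055)/1.055)^2.4 ≈ 0.77582
  B=66: 66/255≈0.2588 > 0.04045 → ((0.2588+0.055)/1.055)^2.4 ≈ 0.05448
  L2 = 0.2126×0.15896 + 0.7152×0.77582 + 0.0722×0.05448 ≈ 0.59260
Lighter = 0.77346, Darker = 0.59260
Ratio = (L_lighter + 0.05) / (L_darker + 0.05)
Ratio = (0.77346 + 0.05) / (0.59260 + 0.05) = 0.82346 / 0.64260 ≈ 1.2815
Ratio ≈ 1.28:1


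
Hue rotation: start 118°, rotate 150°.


New hue = (H + rotation) mod 360
New hue = (118 + 150) mod 360
= 268 mod 360
= 268°


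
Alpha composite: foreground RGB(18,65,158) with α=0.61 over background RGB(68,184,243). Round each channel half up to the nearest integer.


C = α×F + (1-α)×B, with 1-α = 0.39
R: 0.61×18 + 0.39×68 = 10.98 + 26.52 = 37.50 → 38
G: 0.61×65 + 0.39×184 = 39.65 + 71.76 = 111.41 → 111
B: 0.61×158 + 0.39×243 = 96.38 + 94.77 = 191.15 → 191
= RGB(38, 111, 191)


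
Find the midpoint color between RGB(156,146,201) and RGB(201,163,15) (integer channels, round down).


Midpoint: each channel = ⌊(C₁+C₂)/2⌋
R: ⌊(156+201)/2⌋ = 178
G: ⌊(146+163)/2⌋ = 154
B: ⌊(201+15)/2⌋ = 108
= RGB(178, 154, 108)


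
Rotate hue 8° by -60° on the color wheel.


New hue = (H + rotation) mod 360
New hue = (8 -60) mod 360
= -52 mod 360
= 308°


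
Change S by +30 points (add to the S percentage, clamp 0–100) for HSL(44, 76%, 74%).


Original S = 76%
Adjustment = +30 percentage points
New S = 76 + (30) = 106
Clamp to [0, 100] → 100
= HSL(44°, 100%, 74%)


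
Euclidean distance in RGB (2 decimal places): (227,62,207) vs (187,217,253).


d = √[(R₁-R₂)² + (G₁-G₂)² + (B₁-B₂)²]
d = √[(227-187)² + (62-217)² + (207-253)²]
d = √[1600 + 24025 + 2116]
d = √27741
d ≈ 166.56


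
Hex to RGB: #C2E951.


C2 → 194 (R)
E9 → 233 (G)
51 → 81 (B)
= RGB(194, 233, 81)


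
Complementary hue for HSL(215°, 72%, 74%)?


Complement = opposite side of color wheel = hue + 180°
H' = (215 + 180) mod 360 = 35°
S and L unchanged.
= HSL(35°, 72%, 74%)


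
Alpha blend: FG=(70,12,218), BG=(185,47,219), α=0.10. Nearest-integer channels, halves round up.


C = α×F + (1-α)×B, with 1-α = 0.90
R: 0.10×70 + 0.90×185 = 7.00 + 166.50 = 173.50 → 174
G: 0.10×12 + 0.90×47 = 1.20 + 42.30 = 43.50 → 44
B: 0.10×218 + 0.90×219 = 21.80 + 197.10 = 218.90 → 219
= RGB(174, 44, 219)


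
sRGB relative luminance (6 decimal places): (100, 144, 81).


Linearize each channel (sRGB transfer function): c = v/255; c_lin = c/12.92 if c ≤ 0.04045, else ((c+0.055)/1.055)^2.4
  R: 100/255 ≈ 0.392157 > 0.04045 → ((0.392157+0.055)/1.055)^2.4 ≈ 0.127438
  G: 144/255 ≈ 0.564706 > 0.04045 → ((0.564706+0.055)/1.055)^2.4 ≈ 0.278894
  B: 81/255 ≈ 0.317647 > 0.04045 → ((0.317647+0.055)/1.055)^2.4 ≈ 0.082283
R_lin = 0.127438, G_lin = 0.278894, B_lin = 0.082283
L = 0.2126×R + 0.7152×G + 0.0722×B
L = 0.2126×0.127438 + 0.7152×0.278894 + 0.0722×0.082283
L ≈ 0.232499


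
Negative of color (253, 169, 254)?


Invert: (255-R, 255-G, 255-B)
R: 255-253 = 2
G: 255-169 = 86
B: 255-254 = 1
= RGB(2, 86, 1)


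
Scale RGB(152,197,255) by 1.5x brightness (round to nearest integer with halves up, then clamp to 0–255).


Multiply each channel by 1.5, round half up, clamp to [0, 255]
R: 152×1.5 = 228
G: 197×1.5 = 295.5 → round → 296 → clamp → 255
B: 255×1.5 = 382.5 → round → 383 → clamp → 255
= RGB(228, 255, 255)


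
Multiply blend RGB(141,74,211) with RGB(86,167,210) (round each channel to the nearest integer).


Multiply: C = A×B/255, rounded to nearest integer
R: 141×86/255 = 12126/255 ≈ 47.553 → 48
G: 74×167/255 = 12358/255 ≈ 48.463 → 48
B: 211×210/255 = 44310/255 ≈ 173.765 → 174
= RGB(48, 48, 174)


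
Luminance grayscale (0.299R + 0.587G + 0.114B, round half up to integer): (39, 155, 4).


Gray = 0.299×R + 0.587×G + 0.114×B
Gray = 0.299×39 + 0.587×155 + 0.114×4
Gray = 11.661 + 90.985 + 0.456
Gray = 103.102 → round half up → 103
Gray = 103


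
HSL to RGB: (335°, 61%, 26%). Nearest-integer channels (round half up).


H=335°, S=0.61, L=0.26
C = (1-|2L-1|)×S = (1-|-0.48|)×0.61 = 0.3172
H' = H/60 = 335/60 ≈ 5.5833; X = C×(1-|H' mod 2 - 1|) ≈ 0.1322
m = L - C/2 = 0.26 - 0.1586 = 0.1014
Sector ⌊H'⌋ = 5 → (R',G',B') = (0.3172, 0.0, ≈0.1322)
RGB = ((R'+m)×255, (G'+m)×255, (B'+m)×255) = (106.743, 25.857, 59.5595)
Round half up → RGB(107, 26, 60)


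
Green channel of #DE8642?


Color: #DE8642
R = DE = 222
G = 86 = 134
B = 42 = 66
Green = 134


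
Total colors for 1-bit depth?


Colors = 2^bits = 2^1
= 2 colors


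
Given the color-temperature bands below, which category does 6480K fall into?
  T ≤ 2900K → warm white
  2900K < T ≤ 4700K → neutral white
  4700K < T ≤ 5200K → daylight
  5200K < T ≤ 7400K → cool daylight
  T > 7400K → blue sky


Temperature: 6480K
5200K < 6480K ≤ 7400K → cool daylight
Classification: cool daylight


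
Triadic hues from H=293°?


Triadic: equally spaced at 120° intervals
H1 = 293°
H2 = (293 + 120) mod 360 = 53°
H3 = (293 + 240) mod 360 = 173°
Triadic = 293°, 53°, 173°


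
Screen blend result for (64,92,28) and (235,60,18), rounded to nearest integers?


Screen: C = 255 - (255-A)×(255-B)/255, rounded to nearest integer
R: 255 - (255-64)×(255-235)/255 = 255 - 3820/255 ≈ 255 - 14.980 = 240.020 → 240
G: 255 - (255-92)×(255-60)/255 = 255 - 31785/255 ≈ 255 - 124.647 = 130.353 → 130
B: 255 - (255-28)×(255-18)/255 = 255 - 53799/255 ≈ 255 - 210.976 = 44.024 → 44
= RGB(240, 130, 44)


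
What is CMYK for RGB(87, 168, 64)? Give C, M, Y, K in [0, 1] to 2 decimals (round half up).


R'=87/255≈0.3412, G'=168/255≈0.6588, B'=64/255≈0.2510
K = 1 - max(R',G',B') = 1 - 168/255 = 87/255 = 0.34117… → 0.34
(1-R'-K)/(1-K) simplifies to (max-R)/max with max = 168:
C = (168-87)/168 = 81/168 = 0.48214… → 0.48
M = (168-168)/168 = 0/168 = 0 → 0.00
Y = (168-64)/168 = 104/168 = 0.61904… → 0.62
= CMYK(0.48, 0.00, 0.62, 0.34)


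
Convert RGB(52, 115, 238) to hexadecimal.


R = 52 → 34 (hex)
G = 115 → 73 (hex)
B = 238 → EE (hex)
Hex = #3473EE


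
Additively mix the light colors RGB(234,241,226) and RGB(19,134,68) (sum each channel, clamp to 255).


Additive: each channel = min(255, C₁+C₂)
R: 234+19 = 253 → 253
G: 241+134 = 375 → 255
B: 226+68 = 294 → 255
= RGB(253, 255, 255)


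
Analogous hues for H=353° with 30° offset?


Base hue: 353°
Left analog: (353 - 30) mod 360 = 323°
Right analog: (353 + 30) mod 360 = 23°
Analogous hues = 323° and 23°


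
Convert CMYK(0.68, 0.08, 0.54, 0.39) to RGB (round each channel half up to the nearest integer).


R = 255 × (1-C) × (1-K) = 255 × 0.32 × 0.61 = 49.776 → 50
G = 255 × (1-M) × (1-K) = 255 × 0.92 × 0.61 = 143.106 → 143
B = 255 × (1-Y) × (1-K) = 255 × 0.46 × 0.61 = 71.553 → 72
= RGB(50, 143, 72)


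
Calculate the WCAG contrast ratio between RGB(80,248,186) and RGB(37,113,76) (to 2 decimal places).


Linearize each sRGB channel c=v/255: c/12.92 if c ≤ 0.04045 else ((c+0.055)/1.055)^2.4
L = 0.2126×R_lin + 0.7152×G_lin + 0.0722×B_lin
Color 1 (80,248,186):
  R=80: 80/255≈0.3137 > 0.04045 → ((0.3137+0.055)/1.055)^2.4 ≈ 0.08022
  G=248: 248/255≈0.9725 > 0.04045 → ((0.9725+0.055)/1.055)^2.4 ≈ 0.93869
  B=186: 186/255≈0.7294 > 0.04045 → ((0.7294+0.055)/1.055)^2.4 ≈ 0.49102
  L1 = 0.2126×0.08022 + 0.7152×0.93869 + 0.0722×0.49102 ≈ 0.72385
Color 2 (37,113,76):
  R=37: 37/255≈0.1451 > 0.04045 → ((0.1451+0.055)/1.055)^2.4 ≈ 0.01850
  G=113: 113/255≈0.4431 > 0.04045 → ((0.4431+0.055)/1.055)^2.4 ≈ 0.16513
  B=76: 76/255≈0.2980 > 0.04045 → ((0.2980+0.055)/1.055)^2.4 ≈ 0.07227
  L2 = 0.2126×0.01850 + 0.7152×0.16513 + 0.0722×0.07227 ≈ 0.12725
Lighter = 0.72385, Darker = 0.12725
Ratio = (L_lighter + 0.05) / (L_darker + 0.05)
Ratio = (0.72385 + 0.05) / (0.12725 + 0.05) = 0.77385 / 0.17725 ≈ 4.3658
Ratio ≈ 4.37:1


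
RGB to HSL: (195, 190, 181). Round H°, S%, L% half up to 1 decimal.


Normalize: R'=195/255≈0.7647, G'=190/255≈0.7451, B'=181/255≈0.7098
Max=195/255, Min=181/255, Δ=Max-Min=14/255
L = (Max+Min)/2 = (195+181)/510 = 376/510 = 0.73725… → L = 73.7%
L > 0.5 → S = Δ/(2-Max-Min) = 14/(510-195-181) = 14/134 = 0.10447… → S = 10.4%
(the 1/255 factors cancel in S and H, so raw channel differences can be used)
Max is R' → H = 60 × (((G-B)/Δ) mod 6) = 60 × (((190-181)/14) mod 6)
  9/14 = 0.6428…
  H = 60 × 0.6428… = 38.571…° → H = 38.6°
= HSL(38.6°, 10.4%, 73.7%)


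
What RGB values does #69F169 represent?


69 → 105 (R)
F1 → 241 (G)
69 → 105 (B)
= RGB(105, 241, 105)


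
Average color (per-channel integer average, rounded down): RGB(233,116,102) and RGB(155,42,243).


Midpoint: each channel = ⌊(C₁+C₂)/2⌋
R: ⌊(233+155)/2⌋ = 194
G: ⌊(116+42)/2⌋ = 79
B: ⌊(102+243)/2⌋ = 172
= RGB(194, 79, 172)


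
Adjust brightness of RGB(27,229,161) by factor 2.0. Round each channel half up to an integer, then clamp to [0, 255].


Multiply each channel by 2.0, round half up, clamp to [0, 255]
R: 27×2.0 = 54
G: 229×2.0 = 458 → clamp → 255
B: 161×2.0 = 322 → clamp → 255
= RGB(54, 255, 255)


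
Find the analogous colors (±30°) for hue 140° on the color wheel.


Base hue: 140°
Left analog: (140 - 30) mod 360 = 110°
Right analog: (140 + 30) mod 360 = 170°
Analogous hues = 110° and 170°


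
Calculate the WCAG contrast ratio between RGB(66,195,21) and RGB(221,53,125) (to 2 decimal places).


Linearize each sRGB channel c=v/255: c/12.92 if c ≤ 0.04045 else ((c+0.055)/1.055)^2.4
L = 0.2126×R_lin + 0.7152×G_lin + 0.0722×B_lin
Color 1 (66,195,21):
  R=66: 66/255≈0.2588 > 0.04045 → ((0.2588+0.055)/1.055)^2.4 ≈ 0.05448
  G=195: 195/255≈0.7647 > 0.04045 → ((0.7647+0.055)/1.055)^2.4 ≈ 0.54572
  B=21: 21/255≈0.0824 > 0.04045 → ((0.0824+0.055)/1.055)^2.4 ≈ 0.00750
  L1 = 0.2126×0.05448 + 0.7152×0.54572 + 0.0722×0.00750 ≈ 0.40243
Color 2 (221,53,125):
  R=221: 221/255≈0.8667 > 0.04045 → ((0.8667+0.055)/1.055)^2.4 ≈ 0.72306
  G=53: 53/255≈0.2078 > 0.04045 → ((0.2078+0.055)/1.055)^2.4 ≈ 0.03560
  B=125: 125/255≈0.4902 > 0.04045 → ((0.4902+0.055)/1.055)^2.4 ≈ 0.20508
  L2 = 0.2126×0.72306 + 0.7152×0.03560 + 0.0722×0.20508 ≈ 0.19399
Lighter = 0.40243, Darker = 0.19399
Ratio = (L_lighter + 0.05) / (L_darker + 0.05)
Ratio = (0.40243 + 0.05) / (0.19399 + 0.05) = 0.45243 / 0.24399 ≈ 1.8543
Ratio ≈ 1.85:1


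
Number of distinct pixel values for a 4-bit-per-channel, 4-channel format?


Total bits = 4 bits/channel × 4 channels = 16 bits
Distinct pixel values = 2^16
= 65,536 pixel values


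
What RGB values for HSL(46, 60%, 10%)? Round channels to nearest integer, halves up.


H=46°, S=0.60, L=0.10
C = (1-|2L-1|)×S = (1-|-0.80|)×0.60 = 0.12
H' = H/60 = 46/60 ≈ 0.7667; X = C×(1-|H' mod 2 - 1|) = 0.092
m = L - C/2 = 0.10 - 0.06 = 0.04
Sector ⌊H'⌋ = 0 → (R',G',B') = (0.12, 0.092, 0.0)
RGB = ((R'+m)×255, (G'+m)×255, (B'+m)×255) = (40.8, 33.66, 10.2)
Round half up → RGB(41, 34, 10)


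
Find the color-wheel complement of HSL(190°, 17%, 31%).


Complement = opposite side of color wheel = hue + 180°
H' = (190 + 180) mod 360 = 10°
S and L unchanged.
= HSL(10°, 17%, 31%)


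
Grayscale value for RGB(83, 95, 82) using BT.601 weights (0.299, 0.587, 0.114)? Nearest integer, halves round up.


Gray = 0.299×R + 0.587×G + 0.114×B
Gray = 0.299×83 + 0.587×95 + 0.114×82
Gray = 24.817 + 55.765 + 9.348
Gray = 89.930 → round half up → 90
Gray = 90


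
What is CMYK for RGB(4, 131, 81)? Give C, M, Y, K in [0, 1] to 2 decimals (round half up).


R'=4/255≈0.0157, G'=131/255≈0.5137, B'=81/255≈0.3176
K = 1 - max(R',G',B') = 1 - 131/255 = 124/255 = 0.48627… → 0.49
(1-R'-K)/(1-K) simplifies to (max-R)/max with max = 131:
C = (131-4)/131 = 127/131 = 0.96946… → 0.97
M = (131-131)/131 = 0/131 = 0 → 0.00
Y = (131-81)/131 = 50/131 = 0.38167… → 0.38
= CMYK(0.97, 0.00, 0.38, 0.49)


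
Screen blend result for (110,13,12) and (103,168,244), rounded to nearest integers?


Screen: C = 255 - (255-A)×(255-B)/255, rounded to nearest integer
R: 255 - (255-110)×(255-103)/255 = 255 - 22040/255 ≈ 255 - 86.431 = 168.569 → 169
G: 255 - (255-13)×(255-168)/255 = 255 - 21054/255 ≈ 255 - 82.565 = 172.435 → 172
B: 255 - (255-12)×(255-244)/255 = 255 - 2673/255 ≈ 255 - 10.482 = 244.518 → 245
= RGB(169, 172, 245)


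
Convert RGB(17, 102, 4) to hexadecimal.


R = 17 → 11 (hex)
G = 102 → 66 (hex)
B = 4 → 04 (hex)
Hex = #116604


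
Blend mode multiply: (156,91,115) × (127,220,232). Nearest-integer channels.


Multiply: C = A×B/255, rounded to nearest integer
R: 156×127/255 = 19812/255 ≈ 77.694 → 78
G: 91×220/255 = 20020/255 ≈ 78.510 → 79
B: 115×232/255 = 26680/255 ≈ 104.627 → 105
= RGB(78, 79, 105)


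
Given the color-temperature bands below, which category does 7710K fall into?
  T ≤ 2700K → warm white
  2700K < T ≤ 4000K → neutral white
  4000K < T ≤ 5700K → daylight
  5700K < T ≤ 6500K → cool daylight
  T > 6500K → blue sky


Temperature: 7710K
7710K > 6500K → blue sky
Classification: blue sky


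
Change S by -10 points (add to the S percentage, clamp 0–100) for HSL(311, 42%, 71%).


Original S = 42%
Adjustment = -10 percentage points
New S = 42 + (-10) = 32
Clamp to [0, 100] → 32
= HSL(311°, 32%, 71%)


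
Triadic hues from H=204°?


Triadic: equally spaced at 120° intervals
H1 = 204°
H2 = (204 + 120) mod 360 = 324°
H3 = (204 + 240) mod 360 = 84°
Triadic = 204°, 324°, 84°


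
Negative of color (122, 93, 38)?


Invert: (255-R, 255-G, 255-B)
R: 255-122 = 133
G: 255-93 = 162
B: 255-38 = 217
= RGB(133, 162, 217)


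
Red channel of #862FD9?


Color: #862FD9
R = 86 = 134
G = 2F = 47
B = D9 = 217
Red = 134


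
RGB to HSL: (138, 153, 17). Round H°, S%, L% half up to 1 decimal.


Normalize: R'=138/255≈0.5412, G'=153/255≈0.6000, B'=17/255≈0.0667
Max=153/255, Min=17/255, Δ=Max-Min=136/255
L = (Max+Min)/2 = (153+17)/510 = 170/510 = 0.33333… → L = 33.3%
L ≤ 0.5 → S = Δ/(Max+Min) = 136/(153+17) = 136/170 = 0.8 → S = 80.0%
(the 1/255 factors cancel in S and H, so raw channel differences can be used)
Max is G' → H = 60 × ((B-R)/Δ + 2) = 60 × ((17-138)/136 + 2)
  -121/136 + 2 = -0.8897… + 2 = 1.1102…
  H = 60 × 1.1102… = 66.617…° → H = 66.6°
= HSL(66.6°, 80.0%, 33.3%)


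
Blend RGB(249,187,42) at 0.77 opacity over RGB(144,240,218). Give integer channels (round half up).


C = α×F + (1-α)×B, with 1-α = 0.23
R: 0.77×249 + 0.23×144 = 191.73 + 33.12 = 224.85 → 225
G: 0.77×187 + 0.23×240 = 143.99 + 55.20 = 199.19 → 199
B: 0.77×42 + 0.23×218 = 32.34 + 50.14 = 82.48 → 82
= RGB(225, 199, 82)


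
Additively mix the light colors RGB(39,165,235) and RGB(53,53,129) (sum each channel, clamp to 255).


Additive: each channel = min(255, C₁+C₂)
R: 39+53 = 92 → 92
G: 165+53 = 218 → 218
B: 235+129 = 364 → 255
= RGB(92, 218, 255)


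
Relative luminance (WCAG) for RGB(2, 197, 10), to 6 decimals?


Linearize each channel (sRGB transfer function): c = v/255; c_lin = c/12.92 if c ≤ 0.04045, else ((c+0.055)/1.055)^2.4
  R: 2/255 ≈ 0.007843 ≤ 0.04045 → 0.007843/12.92 ≈ 0.000607
  G: 197/255 ≈ 0.772549 > 0.04045 → ((0.772549+0.055)/1.055)^2.4 ≈ 0.558340
  B: 10/255 ≈ 0.039216 ≤ 0.04045 → 0.039216/12.92 ≈ 0.003035
R_lin = 0.000607, G_lin = 0.558340, B_lin = 0.003035
L = 0.2126×R + 0.7152×G + 0.0722×B
L = 0.2126×0.000607 + 0.7152×0.558340 + 0.0722×0.003035
L ≈ 0.399673


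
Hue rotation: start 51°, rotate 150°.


New hue = (H + rotation) mod 360
New hue = (51 + 150) mod 360
= 201 mod 360
= 201°


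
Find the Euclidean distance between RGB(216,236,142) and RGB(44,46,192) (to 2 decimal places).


d = √[(R₁-R₂)² + (G₁-G₂)² + (B₁-B₂)²]
d = √[(216-44)² + (236-46)² + (142-192)²]
d = √[29584 + 36100 + 2500]
d = √68184
d ≈ 261.12


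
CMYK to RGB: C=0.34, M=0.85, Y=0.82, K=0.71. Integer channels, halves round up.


R = 255 × (1-C) × (1-K) = 255 × 0.66 × 0.29 = 48.807 → 49
G = 255 × (1-M) × (1-K) = 255 × 0.15 × 0.29 = 11.0925 → 11
B = 255 × (1-Y) × (1-K) = 255 × 0.18 × 0.29 = 13.311 → 13
= RGB(49, 11, 13)


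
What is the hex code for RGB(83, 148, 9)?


R = 83 → 53 (hex)
G = 148 → 94 (hex)
B = 9 → 09 (hex)
Hex = #539409


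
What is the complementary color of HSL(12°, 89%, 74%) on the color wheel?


Complement = opposite side of color wheel = hue + 180°
H' = (12 + 180) mod 360 = 192°
S and L unchanged.
= HSL(192°, 89%, 74%)


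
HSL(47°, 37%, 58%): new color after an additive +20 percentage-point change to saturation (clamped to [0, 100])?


Original S = 37%
Adjustment = +20 percentage points
New S = 37 + (20) = 57
Clamp to [0, 100] → 57
= HSL(47°, 57%, 58%)


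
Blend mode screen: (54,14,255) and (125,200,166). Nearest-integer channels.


Screen: C = 255 - (255-A)×(255-B)/255, rounded to nearest integer
R: 255 - (255-54)×(255-125)/255 = 255 - 26130/255 ≈ 255 - 102.471 = 152.529 → 153
G: 255 - (255-14)×(255-200)/255 = 255 - 13255/255 ≈ 255 - 51.980 = 203.020 → 203
B: 255 - (255-255)×(255-166)/255 = 255 - 0/255 ≈ 255 - 0.000 = 255.000 → 255
= RGB(153, 203, 255)


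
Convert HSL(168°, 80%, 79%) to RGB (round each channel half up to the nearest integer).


H=168°, S=0.80, L=0.79
C = (1-|2L-1|)×S = (1-|0.58|)×0.80 = 0.336
H' = H/60 = 168/60 ≈ 2.8000; X = C×(1-|H' mod 2 - 1|) = 0.2688
m = L - C/2 = 0.79 - 0.168 = 0.622
Sector ⌊H'⌋ = 2 → (R',G',B') = (0.0, 0.336, 0.2688)
RGB = ((R'+m)×255, (G'+m)×255, (B'+m)×255) = (158.61, 244.29, 227.154)
Round half up → RGB(159, 244, 227)


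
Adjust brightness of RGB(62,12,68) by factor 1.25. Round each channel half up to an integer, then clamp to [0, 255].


Multiply each channel by 1.25, round half up, clamp to [0, 255]
R: 62×1.25 = 77.5 → round → 78
G: 12×1.25 = 15
B: 68×1.25 = 85
= RGB(78, 15, 85)


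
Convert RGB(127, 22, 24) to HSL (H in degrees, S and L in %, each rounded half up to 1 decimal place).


Normalize: R'=127/255≈0.4980, G'=22/255≈0.0863, B'=24/255≈0.0941
Max=127/255, Min=22/255, Δ=Max-Min=105/255
L = (Max+Min)/2 = (127+22)/510 = 149/510 = 0.29215… → L = 29.2%
L ≤ 0.5 → S = Δ/(Max+Min) = 105/(127+22) = 105/149 = 0.70469… → S = 70.5%
(the 1/255 factors cancel in S and H, so raw channel differences can be used)
Max is R' → H = 60 × (((G-B)/Δ) mod 6) = 60 × (((22-24)/105) mod 6)
  (-2)/105 = -0.0190…; negative, so add 6 → 5.9809…
  H = 60 × 5.9809… = 358.857…° → H = 358.9°
= HSL(358.9°, 70.5%, 29.2%)


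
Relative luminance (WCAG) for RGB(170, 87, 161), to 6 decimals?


Linearize each channel (sRGB transfer function): c = v/255; c_lin = c/12.92 if c ≤ 0.04045, else ((c+0.055)/1.055)^2.4
  R: 170/255 ≈ 0.666667 > 0.04045 → ((0.666667+0.055)/1.055)^2.4 ≈ 0.401978
  G: 87/255 ≈ 0.341176 > 0.04045 → ((0.341176+0.055)/1.055)^2.4 ≈ 0.095307
  B: 161/255 ≈ 0.631373 > 0.04045 → ((0.631373+0.055)/1.055)^2.4 ≈ 0.356400
R_lin = 0.401978, G_lin = 0.095307, B_lin = 0.356400
L = 0.2126×R + 0.7152×G + 0.0722×B
L = 0.2126×0.401978 + 0.7152×0.095307 + 0.0722×0.356400
L ≈ 0.179356


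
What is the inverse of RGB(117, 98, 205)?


Invert: (255-R, 255-G, 255-B)
R: 255-117 = 138
G: 255-98 = 157
B: 255-205 = 50
= RGB(138, 157, 50)


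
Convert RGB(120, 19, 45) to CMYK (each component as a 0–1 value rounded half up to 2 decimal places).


R'=120/255≈0.4706, G'=19/255≈0.0745, B'=45/255≈0.1765
K = 1 - max(R',G',B') = 1 - 120/255 = 135/255 = 0.52941… → 0.53
(1-R'-K)/(1-K) simplifies to (max-R)/max with max = 120:
C = (120-120)/120 = 0/120 = 0 → 0.00
M = (120-19)/120 = 101/120 = 0.84166… → 0.84
Y = (120-45)/120 = 75/120 = 0.625 → 0.63
= CMYK(0.00, 0.84, 0.63, 0.53)


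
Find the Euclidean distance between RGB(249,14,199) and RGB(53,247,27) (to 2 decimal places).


d = √[(R₁-R₂)² + (G₁-G₂)² + (B₁-B₂)²]
d = √[(249-53)² + (14-247)² + (199-27)²]
d = √[38416 + 54289 + 29584]
d = √122289
d ≈ 349.70


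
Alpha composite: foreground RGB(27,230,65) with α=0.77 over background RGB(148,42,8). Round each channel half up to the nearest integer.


C = α×F + (1-α)×B, with 1-α = 0.23
R: 0.77×27 + 0.23×148 = 20.79 + 34.04 = 54.83 → 55
G: 0.77×230 + 0.23×42 = 177.10 + 9.66 = 186.76 → 187
B: 0.77×65 + 0.23×8 = 50.05 + 1.84 = 51.89 → 52
= RGB(55, 187, 52)


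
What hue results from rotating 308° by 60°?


New hue = (H + rotation) mod 360
New hue = (308 + 60) mod 360
= 368 mod 360
= 8°


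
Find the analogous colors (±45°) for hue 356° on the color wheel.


Base hue: 356°
Left analog: (356 - 45) mod 360 = 311°
Right analog: (356 + 45) mod 360 = 41°
Analogous hues = 311° and 41°


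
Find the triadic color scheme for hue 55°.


Triadic: equally spaced at 120° intervals
H1 = 55°
H2 = (55 + 120) mod 360 = 175°
H3 = (55 + 240) mod 360 = 295°
Triadic = 55°, 175°, 295°


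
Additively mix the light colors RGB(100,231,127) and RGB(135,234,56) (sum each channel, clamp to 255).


Additive: each channel = min(255, C₁+C₂)
R: 100+135 = 235 → 235
G: 231+234 = 465 → 255
B: 127+56 = 183 → 183
= RGB(235, 255, 183)


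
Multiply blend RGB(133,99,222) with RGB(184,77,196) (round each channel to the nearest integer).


Multiply: C = A×B/255, rounded to nearest integer
R: 133×184/255 = 24472/255 ≈ 95.969 → 96
G: 99×77/255 = 7623/255 ≈ 29.894 → 30
B: 222×196/255 = 43512/255 ≈ 170.635 → 171
= RGB(96, 30, 171)


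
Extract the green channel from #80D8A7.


Color: #80D8A7
R = 80 = 128
G = D8 = 216
B = A7 = 167
Green = 216


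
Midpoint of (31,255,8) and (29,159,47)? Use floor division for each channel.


Midpoint: each channel = ⌊(C₁+C₂)/2⌋
R: ⌊(31+29)/2⌋ = 30
G: ⌊(255+159)/2⌋ = 207
B: ⌊(8+47)/2⌋ = 27
= RGB(30, 207, 27)


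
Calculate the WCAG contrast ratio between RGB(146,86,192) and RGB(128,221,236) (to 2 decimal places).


Linearize each sRGB channel c=v/255: c/12.92 if c ≤ 0.04045 else ((c+0.055)/1.055)^2.4
L = 0.2126×R_lin + 0.7152×G_lin + 0.0722×B_lin
Color 1 (146,86,192):
  R=146: 146/255≈0.5725 > 0.04045 → ((0.5725+0.055)/1.055)^2.4 ≈ 0.28744
  G=86: 86/255≈0.3373 > 0.04045 → ((0.3373+0.055)/1.055)^2.4 ≈ 0.09306
  B=192: 192/255≈0.7529 > 0.04045 → ((0.7529+0.055)/1.055)^2.4 ≈ 0.52712
  L1 = 0.2126×0.28744 + 0.7152×0.09306 + 0.0722×0.52712 ≈ 0.16572
Color 2 (128,221,236):
  R=128: 128/255≈0.5020 > 0.04045 → ((0.5020+0.055)/1.055)^2.4 ≈ 0.21586
  G=221: 221/255≈0.8667 > 0.04045 → ((0.8667+0.055)/1.055)^2.4 ≈ 0.72306
  B=236: 236/255≈0.9255 > 0.04045 → ((0.9255+0.055)/1.055)^2.4 ≈ 0.83880
  L2 = 0.2126×0.21586 + 0.7152×0.72306 + 0.0722×0.83880 ≈ 0.62358
Lighter = 0.62358, Darker = 0.16572
Ratio = (L_lighter + 0.05) / (L_darker + 0.05)
Ratio = (0.62358 + 0.05) / (0.16572 + 0.05) = 0.67358 / 0.21572 ≈ 3.1224
Ratio ≈ 3.12:1


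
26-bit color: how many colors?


Colors = 2^bits = 2^26
= 67,108,864 colors


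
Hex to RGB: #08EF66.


08 → 8 (R)
EF → 239 (G)
66 → 102 (B)
= RGB(8, 239, 102)


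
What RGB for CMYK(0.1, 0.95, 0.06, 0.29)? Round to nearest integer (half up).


R = 255 × (1-C) × (1-K) = 255 × 0.90 × 0.71 = 162.945 → 163
G = 255 × (1-M) × (1-K) = 255 × 0.05 × 0.71 = 9.0525 → 9
B = 255 × (1-Y) × (1-K) = 255 × 0.94 × 0.71 = 170.187 → 170
= RGB(163, 9, 170)


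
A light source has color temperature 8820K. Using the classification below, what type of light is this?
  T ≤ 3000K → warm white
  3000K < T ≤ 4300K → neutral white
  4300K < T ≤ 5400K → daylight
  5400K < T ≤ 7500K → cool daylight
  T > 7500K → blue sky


Temperature: 8820K
8820K > 7500K → blue sky
Classification: blue sky


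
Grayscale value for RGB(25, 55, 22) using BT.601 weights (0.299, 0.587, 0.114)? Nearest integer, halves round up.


Gray = 0.299×R + 0.587×G + 0.114×B
Gray = 0.299×25 + 0.587×55 + 0.114×22
Gray = 7.475 + 32.285 + 2.508
Gray = 42.268 → round half up → 42
Gray = 42


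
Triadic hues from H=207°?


Triadic: equally spaced at 120° intervals
H1 = 207°
H2 = (207 + 120) mod 360 = 327°
H3 = (207 + 240) mod 360 = 87°
Triadic = 207°, 327°, 87°


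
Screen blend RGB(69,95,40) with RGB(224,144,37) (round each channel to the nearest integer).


Screen: C = 255 - (255-A)×(255-B)/255, rounded to nearest integer
R: 255 - (255-69)×(255-224)/255 = 255 - 5766/255 ≈ 255 - 22.612 = 232.388 → 232
G: 255 - (255-95)×(255-144)/255 = 255 - 17760/255 ≈ 255 - 69.647 = 185.353 → 185
B: 255 - (255-40)×(255-37)/255 = 255 - 46870/255 ≈ 255 - 183.804 = 71.196 → 71
= RGB(232, 185, 71)


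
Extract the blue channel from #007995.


Color: #007995
R = 00 = 0
G = 79 = 121
B = 95 = 149
Blue = 149


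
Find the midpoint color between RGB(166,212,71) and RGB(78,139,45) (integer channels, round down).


Midpoint: each channel = ⌊(C₁+C₂)/2⌋
R: ⌊(166+78)/2⌋ = 122
G: ⌊(212+139)/2⌋ = 175
B: ⌊(71+45)/2⌋ = 58
= RGB(122, 175, 58)


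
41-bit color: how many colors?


Colors = 2^bits = 2^41
= 2,199,023,255,552 colors


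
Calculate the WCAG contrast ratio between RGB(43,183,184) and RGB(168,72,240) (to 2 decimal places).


Linearize each sRGB channel c=v/255: c/12.92 if c ≤ 0.04045 else ((c+0.055)/1.055)^2.4
L = 0.2126×R_lin + 0.7152×G_lin + 0.0722×B_lin
Color 1 (43,183,184):
  R=43: 43/255≈0.1686 > 0.04045 → ((0.1686+0.055)/1.055)^2.4 ≈ 0.02416
  G=183: 183/255≈0.7176 > 0.04045 → ((0.7176+0.055)/1.055)^2.4 ≈ 0.47353
  B=184: 184/255≈0.7216 > 0.04045 → ((0.7216+0.055)/1.055)^2.4 ≈ 0.47932
  L1 = 0.2126×0.02416 + 0.7152×0.47353 + 0.0722×0.47932 ≈ 0.37841
Color 2 (168,72,240):
  R=168: 168/255≈0.6588 > 0.04045 → ((0.6588+0.055)/1.055)^2.4 ≈ 0.39157
  G=72: 72/255≈0.2824 > 0.04045 → ((0.2824+0.055)/1.055)^2.4 ≈ 0.06480
  B=240: 240/255≈0.9412 > 0.04045 → ((0.9412+0.055)/1.055)^2.4 ≈ 0.87137
  L2 = 0.2126×0.39157 + 0.7152×0.06480 + 0.0722×0.87137 ≈ 0.19251
Lighter = 0.37841, Darker = 0.19251
Ratio = (L_lighter + 0.05) / (L_darker + 0.05)
Ratio = (0.37841 + 0.05) / (0.19251 + 0.05) = 0.42841 / 0.24251 ≈ 1.7666
Ratio ≈ 1.77:1


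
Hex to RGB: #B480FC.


B4 → 180 (R)
80 → 128 (G)
FC → 252 (B)
= RGB(180, 128, 252)


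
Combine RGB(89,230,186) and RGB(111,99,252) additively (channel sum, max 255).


Additive: each channel = min(255, C₁+C₂)
R: 89+111 = 200 → 200
G: 230+99 = 329 → 255
B: 186+252 = 438 → 255
= RGB(200, 255, 255)


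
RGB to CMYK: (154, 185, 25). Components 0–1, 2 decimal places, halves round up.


R'=154/255≈0.6039, G'=185/255≈0.7255, B'=25/255≈0.0980
K = 1 - max(R',G',B') = 1 - 185/255 = 70/255 = 0.27450… → 0.27
(1-R'-K)/(1-K) simplifies to (max-R)/max with max = 185:
C = (185-154)/185 = 31/185 = 0.16756… → 0.17
M = (185-185)/185 = 0/185 = 0 → 0.00
Y = (185-25)/185 = 160/185 = 0.86486… → 0.86
= CMYK(0.17, 0.00, 0.86, 0.27)


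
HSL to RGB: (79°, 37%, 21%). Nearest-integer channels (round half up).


H=79°, S=0.37, L=0.21
C = (1-|2L-1|)×S = (1-|-0.58|)×0.37 = 0.1554
H' = H/60 = 79/60 ≈ 1.3167; X = C×(1-|H' mod 2 - 1|) = 0.10619
m = L - C/2 = 0.21 - 0.0777 = 0.1323
Sector ⌊H'⌋ = 1 → (R',G',B') = (0.10619, 0.1554, 0.0)
RGB = ((R'+m)×255, (G'+m)×255, (B'+m)×255) = (60.81495, 73.3635, 33.7365)
Round half up → RGB(61, 73, 34)


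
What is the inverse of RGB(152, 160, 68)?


Invert: (255-R, 255-G, 255-B)
R: 255-152 = 103
G: 255-160 = 95
B: 255-68 = 187
= RGB(103, 95, 187)


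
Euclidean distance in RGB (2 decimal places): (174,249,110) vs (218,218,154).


d = √[(R₁-R₂)² + (G₁-G₂)² + (B₁-B₂)²]
d = √[(174-218)² + (249-218)² + (110-154)²]
d = √[1936 + 961 + 1936]
d = √4833
d ≈ 69.52


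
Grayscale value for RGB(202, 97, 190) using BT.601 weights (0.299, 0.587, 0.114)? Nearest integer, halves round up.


Gray = 0.299×R + 0.587×G + 0.114×B
Gray = 0.299×202 + 0.587×97 + 0.114×190
Gray = 60.398 + 56.939 + 21.660
Gray = 138.997 → round half up → 139
Gray = 139


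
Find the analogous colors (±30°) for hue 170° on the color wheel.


Base hue: 170°
Left analog: (170 - 30) mod 360 = 140°
Right analog: (170 + 30) mod 360 = 200°
Analogous hues = 140° and 200°


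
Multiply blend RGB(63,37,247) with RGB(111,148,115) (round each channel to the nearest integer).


Multiply: C = A×B/255, rounded to nearest integer
R: 63×111/255 = 6993/255 ≈ 27.424 → 27
G: 37×148/255 = 5476/255 ≈ 21.475 → 21
B: 247×115/255 = 28405/255 ≈ 111.392 → 111
= RGB(27, 21, 111)


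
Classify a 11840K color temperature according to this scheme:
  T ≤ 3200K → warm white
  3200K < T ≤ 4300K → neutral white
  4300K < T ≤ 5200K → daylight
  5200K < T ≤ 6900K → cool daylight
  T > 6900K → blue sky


Temperature: 11840K
11840K > 6900K → blue sky
Classification: blue sky


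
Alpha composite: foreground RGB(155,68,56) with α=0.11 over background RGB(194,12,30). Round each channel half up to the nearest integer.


C = α×F + (1-α)×B, with 1-α = 0.89
R: 0.11×155 + 0.89×194 = 17.05 + 172.66 = 189.71 → 190
G: 0.11×68 + 0.89×12 = 7.48 + 10.68 = 18.16 → 18
B: 0.11×56 + 0.89×30 = 6.16 + 26.70 = 32.86 → 33
= RGB(190, 18, 33)


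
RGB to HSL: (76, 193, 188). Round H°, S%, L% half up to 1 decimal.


Normalize: R'=76/255≈0.2980, G'=193/255≈0.7569, B'=188/255≈0.7373
Max=193/255, Min=76/255, Δ=Max-Min=117/255
L = (Max+Min)/2 = (193+76)/510 = 269/510 = 0.52745… → L = 52.7%
L > 0.5 → S = Δ/(2-Max-Min) = 117/(510-193-76) = 117/241 = 0.48547… → S = 48.5%
(the 1/255 factors cancel in S and H, so raw channel differences can be used)
Max is G' → H = 60 × ((B-R)/Δ + 2) = 60 × ((188-76)/117 + 2)
  112/117 + 2 = 0.9572… + 2 = 2.9572…
  H = 60 × 2.9572… = 177.435…° → H = 177.4°
= HSL(177.4°, 48.5%, 52.7%)


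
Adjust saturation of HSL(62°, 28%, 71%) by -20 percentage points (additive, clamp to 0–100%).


Original S = 28%
Adjustment = -20 percentage points
New S = 28 + (-20) = 8
Clamp to [0, 100] → 8
= HSL(62°, 8%, 71%)


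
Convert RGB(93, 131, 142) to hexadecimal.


R = 93 → 5D (hex)
G = 131 → 83 (hex)
B = 142 → 8E (hex)
Hex = #5D838E


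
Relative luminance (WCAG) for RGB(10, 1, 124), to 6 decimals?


Linearize each channel (sRGB transfer function): c = v/255; c_lin = c/12.92 if c ≤ 0.04045, else ((c+0.055)/1.055)^2.4
  R: 10/255 ≈ 0.039216 ≤ 0.04045 → 0.039216/12.92 ≈ 0.003035
  G: 1/255 ≈ 0.003922 ≤ 0.04045 → 0.003922/12.92 ≈ 0.000304
  B: 124/255 ≈ 0.486275 > 0.04045 → ((0.486275+0.055)/1.055)^2.4 ≈ 0.201556
R_lin = 0.003035, G_lin = 0.000304, B_lin = 0.201556
L = 0.2126×R + 0.7152×G + 0.0722×B
L = 0.2126×0.003035 + 0.7152×0.000304 + 0.0722×0.201556
L ≈ 0.015415


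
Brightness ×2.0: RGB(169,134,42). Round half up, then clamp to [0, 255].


Multiply each channel by 2.0, round half up, clamp to [0, 255]
R: 169×2.0 = 338 → clamp → 255
G: 134×2.0 = 268 → clamp → 255
B: 42×2.0 = 84
= RGB(255, 255, 84)


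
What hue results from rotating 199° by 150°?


New hue = (H + rotation) mod 360
New hue = (199 + 150) mod 360
= 349 mod 360
= 349°


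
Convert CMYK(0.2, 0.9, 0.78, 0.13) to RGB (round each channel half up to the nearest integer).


R = 255 × (1-C) × (1-K) = 255 × 0.80 × 0.87 = 177.48 → 177
G = 255 × (1-M) × (1-K) = 255 × 0.10 × 0.87 = 22.185 → 22
B = 255 × (1-Y) × (1-K) = 255 × 0.22 × 0.87 = 48.807 → 49
= RGB(177, 22, 49)


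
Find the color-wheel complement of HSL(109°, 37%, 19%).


Complement = opposite side of color wheel = hue + 180°
H' = (109 + 180) mod 360 = 289°
S and L unchanged.
= HSL(289°, 37%, 19%)


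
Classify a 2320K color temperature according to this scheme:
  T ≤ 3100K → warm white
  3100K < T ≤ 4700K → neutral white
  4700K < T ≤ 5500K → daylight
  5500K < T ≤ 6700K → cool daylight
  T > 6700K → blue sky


Temperature: 2320K
2320K ≤ 3100K → warm white
Classification: warm white


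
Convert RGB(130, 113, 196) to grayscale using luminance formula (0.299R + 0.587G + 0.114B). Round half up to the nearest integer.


Gray = 0.299×R + 0.587×G + 0.114×B
Gray = 0.299×130 + 0.587×113 + 0.114×196
Gray = 38.870 + 66.331 + 22.344
Gray = 127.545 → round half up → 128
Gray = 128


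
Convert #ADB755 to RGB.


AD → 173 (R)
B7 → 183 (G)
55 → 85 (B)
= RGB(173, 183, 85)


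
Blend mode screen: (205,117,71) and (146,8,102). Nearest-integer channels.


Screen: C = 255 - (255-A)×(255-B)/255, rounded to nearest integer
R: 255 - (255-205)×(255-146)/255 = 255 - 5450/255 ≈ 255 - 21.373 = 233.627 → 234
G: 255 - (255-117)×(255-8)/255 = 255 - 34086/255 ≈ 255 - 133.671 = 121.329 → 121
B: 255 - (255-71)×(255-102)/255 = 255 - 28152/255 ≈ 255 - 110.400 = 144.600 → 145
= RGB(234, 121, 145)


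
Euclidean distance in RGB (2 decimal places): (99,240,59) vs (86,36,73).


d = √[(R₁-R₂)² + (G₁-G₂)² + (B₁-B₂)²]
d = √[(99-86)² + (240-36)² + (59-73)²]
d = √[169 + 41616 + 196]
d = √41981
d ≈ 204.89


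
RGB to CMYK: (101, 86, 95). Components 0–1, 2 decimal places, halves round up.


R'=101/255≈0.3961, G'=86/255≈0.3373, B'=95/255≈0.3725
K = 1 - max(R',G',B') = 1 - 101/255 = 154/255 = 0.60392… → 0.60
(1-R'-K)/(1-K) simplifies to (max-R)/max with max = 101:
C = (101-101)/101 = 0/101 = 0 → 0.00
M = (101-86)/101 = 15/101 = 0.14851… → 0.15
Y = (101-95)/101 = 6/101 = 0.05940… → 0.06
= CMYK(0.00, 0.15, 0.06, 0.60)


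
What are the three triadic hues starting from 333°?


Triadic: equally spaced at 120° intervals
H1 = 333°
H2 = (333 + 120) mod 360 = 93°
H3 = (333 + 240) mod 360 = 213°
Triadic = 333°, 93°, 213°


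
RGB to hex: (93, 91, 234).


R = 93 → 5D (hex)
G = 91 → 5B (hex)
B = 234 → EA (hex)
Hex = #5D5BEA


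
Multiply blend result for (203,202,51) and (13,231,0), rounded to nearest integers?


Multiply: C = A×B/255, rounded to nearest integer
R: 203×13/255 = 2639/255 ≈ 10.349 → 10
G: 202×231/255 = 46662/255 ≈ 182.988 → 183
B: 51×0/255 = 0/255 ≈ 0.000 → 0
= RGB(10, 183, 0)


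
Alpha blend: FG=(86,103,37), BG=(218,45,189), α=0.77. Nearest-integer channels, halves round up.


C = α×F + (1-α)×B, with 1-α = 0.23
R: 0.77×86 + 0.23×218 = 66.22 + 50.14 = 116.36 → 116
G: 0.77×103 + 0.23×45 = 79.31 + 10.35 = 89.66 → 90
B: 0.77×37 + 0.23×189 = 28.49 + 43.47 = 71.96 → 72
= RGB(116, 90, 72)


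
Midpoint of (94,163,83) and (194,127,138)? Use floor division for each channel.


Midpoint: each channel = ⌊(C₁+C₂)/2⌋
R: ⌊(94+194)/2⌋ = 144
G: ⌊(163+127)/2⌋ = 145
B: ⌊(83+138)/2⌋ = 110
= RGB(144, 145, 110)


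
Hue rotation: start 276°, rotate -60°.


New hue = (H + rotation) mod 360
New hue = (276 -60) mod 360
= 216 mod 360
= 216°


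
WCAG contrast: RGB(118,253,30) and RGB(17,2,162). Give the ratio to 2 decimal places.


Linearize each sRGB channel c=v/255: c/12.92 if c ≤ 0.04045 else ((c+0.055)/1.055)^2.4
L = 0.2126×R_lin + 0.7152×G_lin + 0.0722×B_lin
Color 1 (118,253,30):
  R=118: 118/255≈0.4627 > 0.04045 → ((0.4627+0.055)/1.055)^2.4 ≈ 0.18116
  G=253: 253/255≈0.9922 > 0.04045 → ((0.9922+0.055)/1.055)^2.4 ≈ 0.98225
  B=30: 30/255≈0.1176 > 0.04045 → ((0.1176+0.055)/1.055)^2.4 ≈ 0.01298
  L1 = 0.2126×0.18116 + 0.7152×0.98225 + 0.0722×0.01298 ≈ 0.74196
Color 2 (17,2,162):
  R=17: 17/255≈0.0667 > 0.04045 → ((0.0667+0.055)/1.055)^2.4 ≈ 0.00561
  G=2: 2/255≈0.0078 ≤ 0.04045 → 0.0078/12.92 ≈ 0.00061
  B=162: 162/255≈0.6353 > 0.04045 → ((0.6353+0.055)/1.055)^2.4 ≈ 0.36131
  L2 = 0.2126×0.00561 + 0.7152×0.00061 + 0.0722×0.36131 ≈ 0.02771
Lighter = 0.74196, Darker = 0.02771
Ratio = (L_lighter + 0.05) / (L_darker + 0.05)
Ratio = (0.74196 + 0.05) / (0.02771 + 0.05) = 0.79196 / 0.07771 ≈ 10.1909
Ratio ≈ 10.19:1


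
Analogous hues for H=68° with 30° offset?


Base hue: 68°
Left analog: (68 - 30) mod 360 = 38°
Right analog: (68 + 30) mod 360 = 98°
Analogous hues = 38° and 98°


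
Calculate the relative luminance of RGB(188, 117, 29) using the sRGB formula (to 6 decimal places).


Linearize each channel (sRGB transfer function): c = v/255; c_lin = c/12.92 if c ≤ 0.04045, else ((c+0.055)/1.055)^2.4
  R: 188/255 ≈ 0.737255 > 0.04045 → ((0.737255+0.055)/1.055)^2.4 ≈ 0.502886
  G: 117/255 ≈ 0.458824 > 0.04045 → ((0.458824+0.055)/1.055)^2.4 ≈ 0.177888
  B: 29/255 ≈ 0.113725 > 0.04045 → ((0.113725+0.055)/1.055)^2.4 ≈ 0.012286
R_lin = 0.502886, G_lin = 0.177888, B_lin = 0.012286
L = 0.2126×R + 0.7152×G + 0.0722×B
L = 0.2126×0.502886 + 0.7152×0.177888 + 0.0722×0.012286
L ≈ 0.235027


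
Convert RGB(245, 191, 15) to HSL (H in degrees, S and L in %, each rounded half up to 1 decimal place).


Normalize: R'=245/255≈0.9608, G'=191/255≈0.7490, B'=15/255≈0.0588
Max=245/255, Min=15/255, Δ=Max-Min=230/255
L = (Max+Min)/2 = (245+15)/510 = 260/510 = 0.50980… → L = 51.0%
L > 0.5 → S = Δ/(2-Max-Min) = 230/(510-245-15) = 230/250 = 0.92 → S = 92.0%
(the 1/255 factors cancel in S and H, so raw channel differences can be used)
Max is R' → H = 60 × (((G-B)/Δ) mod 6) = 60 × (((191-15)/230) mod 6)
  176/230 = 0.7652…
  H = 60 × 0.7652… = 45.913…° → H = 45.9°
= HSL(45.9°, 92.0%, 51.0%)
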